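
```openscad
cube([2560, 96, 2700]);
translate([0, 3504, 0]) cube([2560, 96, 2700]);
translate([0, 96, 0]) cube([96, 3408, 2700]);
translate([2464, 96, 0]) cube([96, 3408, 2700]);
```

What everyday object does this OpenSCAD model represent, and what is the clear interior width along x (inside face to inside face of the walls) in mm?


A house (or room) frame. The interior width is 2368 mm.

Four 2700 mm walls enclosing a rectangle with no floor or roof — a room or house frame. Outside width is 2560 mm and wall thickness is 96 mm, so the interior width is 2560 − 2 × 96 = 2368 mm.


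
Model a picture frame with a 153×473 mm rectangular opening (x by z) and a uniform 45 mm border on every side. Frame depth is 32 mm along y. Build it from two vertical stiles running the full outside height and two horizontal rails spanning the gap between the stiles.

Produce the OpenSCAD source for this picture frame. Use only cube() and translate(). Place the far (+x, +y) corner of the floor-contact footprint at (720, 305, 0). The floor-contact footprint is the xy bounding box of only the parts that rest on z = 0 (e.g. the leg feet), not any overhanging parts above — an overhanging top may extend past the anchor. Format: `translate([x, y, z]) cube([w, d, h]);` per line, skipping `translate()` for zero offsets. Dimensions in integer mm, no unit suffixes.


translate([477, 273, 0]) cube([45, 32, 563]);
translate([675, 273, 0]) cube([45, 32, 563]);
translate([522, 273, 0]) cube([153, 32, 45]);
translate([522, 273, 518]) cube([153, 32, 45]);


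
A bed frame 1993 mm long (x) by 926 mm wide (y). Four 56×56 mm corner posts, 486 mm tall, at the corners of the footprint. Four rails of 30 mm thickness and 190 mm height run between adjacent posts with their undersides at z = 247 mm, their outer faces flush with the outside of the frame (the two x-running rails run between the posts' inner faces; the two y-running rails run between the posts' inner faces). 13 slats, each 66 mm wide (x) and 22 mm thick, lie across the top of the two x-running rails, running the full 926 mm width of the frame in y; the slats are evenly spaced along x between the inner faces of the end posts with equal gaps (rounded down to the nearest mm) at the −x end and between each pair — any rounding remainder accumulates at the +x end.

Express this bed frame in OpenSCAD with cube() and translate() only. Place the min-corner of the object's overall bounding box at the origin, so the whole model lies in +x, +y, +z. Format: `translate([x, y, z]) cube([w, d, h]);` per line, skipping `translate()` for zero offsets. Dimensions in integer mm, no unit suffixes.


cube([56, 56, 486]);
translate([0, 870, 0]) cube([56, 56, 486]);
translate([1937, 0, 0]) cube([56, 56, 486]);
translate([1937, 870, 0]) cube([56, 56, 486]);
translate([56, 0, 247]) cube([1881, 30, 190]);
translate([56, 896, 247]) cube([1881, 30, 190]);
translate([0, 56, 247]) cube([30, 814, 190]);
translate([1963, 56, 247]) cube([30, 814, 190]);
translate([129, 0, 437]) cube([66, 926, 22]);
translate([268, 0, 437]) cube([66, 926, 22]);
translate([407, 0, 437]) cube([66, 926, 22]);
translate([546, 0, 437]) cube([66, 926, 22]);
translate([685, 0, 437]) cube([66, 926, 22]);
translate([824, 0, 437]) cube([66, 926, 22]);
translate([963, 0, 437]) cube([66, 926, 22]);
translate([1102, 0, 437]) cube([66, 926, 22]);
translate([1241, 0, 437]) cube([66, 926, 22]);
translate([1380, 0, 437]) cube([66, 926, 22]);
translate([1519, 0, 437]) cube([66, 926, 22]);
translate([1658, 0, 437]) cube([66, 926, 22]);
translate([1797, 0, 437]) cube([66, 926, 22]);


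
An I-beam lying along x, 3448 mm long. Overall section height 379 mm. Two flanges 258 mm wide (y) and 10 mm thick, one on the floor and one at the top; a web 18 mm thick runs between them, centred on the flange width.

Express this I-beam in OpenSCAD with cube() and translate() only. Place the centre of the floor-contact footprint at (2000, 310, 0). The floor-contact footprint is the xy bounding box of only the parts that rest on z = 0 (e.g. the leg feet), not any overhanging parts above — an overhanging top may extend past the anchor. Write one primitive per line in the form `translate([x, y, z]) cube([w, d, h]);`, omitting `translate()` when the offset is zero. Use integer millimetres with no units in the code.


translate([276, 181, 0]) cube([3448, 258, 10]);
translate([276, 301, 10]) cube([3448, 18, 359]);
translate([276, 181, 369]) cube([3448, 258, 10]);


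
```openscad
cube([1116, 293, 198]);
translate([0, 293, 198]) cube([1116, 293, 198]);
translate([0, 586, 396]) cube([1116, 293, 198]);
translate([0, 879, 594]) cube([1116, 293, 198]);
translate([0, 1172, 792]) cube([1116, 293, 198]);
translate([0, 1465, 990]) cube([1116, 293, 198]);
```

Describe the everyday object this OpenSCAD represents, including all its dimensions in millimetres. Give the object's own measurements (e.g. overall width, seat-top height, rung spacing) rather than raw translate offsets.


A straight staircase of 6 solid steps. Each step is 1116 mm wide (x), 293 mm deep (y, the going) and 198 mm tall (the rise). The first step rests on the floor; each subsequent step sits one going further in +y and one rise higher in +z, directly behind and above the previous step with no overlap.


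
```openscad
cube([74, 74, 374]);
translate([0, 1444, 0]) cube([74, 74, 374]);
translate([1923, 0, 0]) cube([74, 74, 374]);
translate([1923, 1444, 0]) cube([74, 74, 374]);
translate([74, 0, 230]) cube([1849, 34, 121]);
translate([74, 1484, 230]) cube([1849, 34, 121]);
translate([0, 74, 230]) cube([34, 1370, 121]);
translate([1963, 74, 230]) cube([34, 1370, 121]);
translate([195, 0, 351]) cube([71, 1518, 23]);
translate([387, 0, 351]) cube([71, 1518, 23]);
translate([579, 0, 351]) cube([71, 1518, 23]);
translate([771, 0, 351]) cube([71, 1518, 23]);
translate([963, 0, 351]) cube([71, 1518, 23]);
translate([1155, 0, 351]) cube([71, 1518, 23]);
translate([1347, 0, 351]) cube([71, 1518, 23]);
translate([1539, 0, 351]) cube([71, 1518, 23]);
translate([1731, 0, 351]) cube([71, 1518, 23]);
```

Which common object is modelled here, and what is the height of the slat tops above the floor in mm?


A bed frame. The slat-top height is 374 mm.

Four posts, four rails, and a row of slats — a bed frame. Slats sit on the rails at z = 230 + 121 = 351; with slat thickness 23, the top is 374 mm.


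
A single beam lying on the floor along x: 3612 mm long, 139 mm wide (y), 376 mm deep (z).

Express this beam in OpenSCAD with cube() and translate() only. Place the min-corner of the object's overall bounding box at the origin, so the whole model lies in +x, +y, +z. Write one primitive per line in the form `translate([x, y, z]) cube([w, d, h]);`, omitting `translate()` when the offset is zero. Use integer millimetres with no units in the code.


cube([3612, 139, 376]);


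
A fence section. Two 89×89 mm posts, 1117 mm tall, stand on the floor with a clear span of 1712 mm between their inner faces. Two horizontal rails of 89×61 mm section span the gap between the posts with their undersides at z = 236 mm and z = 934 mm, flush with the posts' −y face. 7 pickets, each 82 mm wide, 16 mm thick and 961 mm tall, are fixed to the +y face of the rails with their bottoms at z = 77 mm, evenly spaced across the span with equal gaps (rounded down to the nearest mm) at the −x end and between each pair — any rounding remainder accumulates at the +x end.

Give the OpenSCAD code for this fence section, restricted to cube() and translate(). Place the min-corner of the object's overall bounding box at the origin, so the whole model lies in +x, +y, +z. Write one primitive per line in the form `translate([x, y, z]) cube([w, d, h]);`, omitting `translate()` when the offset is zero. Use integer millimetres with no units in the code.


cube([89, 89, 1117]);
translate([1801, 0, 0]) cube([89, 89, 1117]);
translate([89, 0, 236]) cube([1712, 89, 61]);
translate([89, 0, 934]) cube([1712, 89, 61]);
translate([231, 89, 77]) cube([82, 16, 961]);
translate([455, 89, 77]) cube([82, 16, 961]);
translate([679, 89, 77]) cube([82, 16, 961]);
translate([903, 89, 77]) cube([82, 16, 961]);
translate([1127, 89, 77]) cube([82, 16, 961]);
translate([1351, 89, 77]) cube([82, 16, 961]);
translate([1575, 89, 77]) cube([82, 16, 961]);


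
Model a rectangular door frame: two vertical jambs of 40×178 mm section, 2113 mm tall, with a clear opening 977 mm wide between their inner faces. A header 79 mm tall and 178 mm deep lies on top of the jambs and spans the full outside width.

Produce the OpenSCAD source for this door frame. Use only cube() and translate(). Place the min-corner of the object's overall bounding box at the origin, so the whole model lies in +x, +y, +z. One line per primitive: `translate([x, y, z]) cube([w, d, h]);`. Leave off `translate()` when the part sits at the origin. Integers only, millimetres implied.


cube([40, 178, 2113]);
translate([1017, 0, 0]) cube([40, 178, 2113]);
translate([0, 0, 2113]) cube([1057, 178, 79]);


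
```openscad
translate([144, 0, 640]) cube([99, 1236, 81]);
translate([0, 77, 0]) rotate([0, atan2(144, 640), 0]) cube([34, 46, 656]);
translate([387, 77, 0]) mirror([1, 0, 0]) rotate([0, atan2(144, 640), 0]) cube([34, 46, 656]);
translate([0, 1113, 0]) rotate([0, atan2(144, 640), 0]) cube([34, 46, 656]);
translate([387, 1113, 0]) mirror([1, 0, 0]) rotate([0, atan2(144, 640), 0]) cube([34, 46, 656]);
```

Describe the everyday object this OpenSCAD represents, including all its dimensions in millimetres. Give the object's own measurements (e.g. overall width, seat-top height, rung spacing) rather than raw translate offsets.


A sawhorse. A 99×1236×81 mm beam (x, y, z) sits on two A-frame leg pairs. Each pair is two raked legs of 34×46 mm section (46 mm along y) splaying symmetrically in x. Each leg rises 640 mm vertically over 144 mm of horizontal reach and is 656 mm long along its own axis. Every leg's outer bottom edge rests on the floor and its outer top edge meets a bottom edge of the beam — the left legs (tilting toward +x) meet the beam's −x bottom edge, the right legs (their mirror images, tilting toward −x) meet its +x bottom edge — so the leg tops tuck under the beam, the beam's underside is 640 mm above the floor, and the feet are 387 mm apart outside-to-outside with the beam centred between them. The two leg pairs are set in 77 mm from either end of the beam.


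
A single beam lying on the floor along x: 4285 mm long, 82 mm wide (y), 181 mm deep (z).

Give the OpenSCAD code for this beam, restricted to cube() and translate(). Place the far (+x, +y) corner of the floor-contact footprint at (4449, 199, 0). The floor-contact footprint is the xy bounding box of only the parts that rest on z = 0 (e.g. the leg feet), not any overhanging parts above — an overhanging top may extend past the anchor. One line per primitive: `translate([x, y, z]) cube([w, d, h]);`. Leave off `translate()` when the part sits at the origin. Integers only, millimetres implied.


translate([164, 117, 0]) cube([4285, 82, 181]);


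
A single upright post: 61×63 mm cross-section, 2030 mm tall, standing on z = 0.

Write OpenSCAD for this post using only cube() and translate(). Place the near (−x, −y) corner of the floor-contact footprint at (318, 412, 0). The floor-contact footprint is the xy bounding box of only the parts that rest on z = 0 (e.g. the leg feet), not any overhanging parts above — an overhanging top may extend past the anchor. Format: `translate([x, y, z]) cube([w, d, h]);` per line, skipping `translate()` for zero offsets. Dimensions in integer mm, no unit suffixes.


translate([318, 412, 0]) cube([61, 63, 2030]);


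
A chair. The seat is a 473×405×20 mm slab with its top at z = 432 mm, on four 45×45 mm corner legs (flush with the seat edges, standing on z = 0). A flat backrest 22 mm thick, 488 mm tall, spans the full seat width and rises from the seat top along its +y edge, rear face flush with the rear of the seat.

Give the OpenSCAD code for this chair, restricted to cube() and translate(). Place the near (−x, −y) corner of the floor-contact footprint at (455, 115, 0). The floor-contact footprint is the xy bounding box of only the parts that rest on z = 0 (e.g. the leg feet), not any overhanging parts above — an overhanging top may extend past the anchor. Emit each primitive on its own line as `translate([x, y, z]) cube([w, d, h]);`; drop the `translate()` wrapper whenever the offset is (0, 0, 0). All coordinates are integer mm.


translate([455, 115, 412]) cube([473, 405, 20]);
translate([455, 115, 0]) cube([45, 45, 412]);
translate([883, 115, 0]) cube([45, 45, 412]);
translate([455, 475, 0]) cube([45, 45, 412]);
translate([883, 475, 0]) cube([45, 45, 412]);
translate([455, 498, 432]) cube([473, 22, 488]);


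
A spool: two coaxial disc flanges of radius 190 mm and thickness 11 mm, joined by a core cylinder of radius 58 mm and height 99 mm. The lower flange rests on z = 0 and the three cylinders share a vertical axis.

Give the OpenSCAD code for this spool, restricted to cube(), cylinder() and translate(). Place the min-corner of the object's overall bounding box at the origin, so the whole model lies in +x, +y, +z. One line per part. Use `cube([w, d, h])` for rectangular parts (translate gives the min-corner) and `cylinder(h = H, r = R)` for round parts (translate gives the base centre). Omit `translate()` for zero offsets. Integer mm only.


translate([190, 190, 0]) cylinder(h = 11, r = 190);
translate([190, 190, 11]) cylinder(h = 99, r = 58);
translate([190, 190, 110]) cylinder(h = 11, r = 190);


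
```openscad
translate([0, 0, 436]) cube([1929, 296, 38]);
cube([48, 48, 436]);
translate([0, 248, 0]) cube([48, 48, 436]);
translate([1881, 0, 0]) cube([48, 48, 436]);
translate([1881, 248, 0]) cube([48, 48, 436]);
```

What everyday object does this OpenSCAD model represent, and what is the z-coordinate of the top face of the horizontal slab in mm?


A bench. The seat-top height is 474 mm.

A long slab on four corner posts — a bench. The slab sits at z = 436 with thickness 38, so the top is 436 + 38 = 474 mm.


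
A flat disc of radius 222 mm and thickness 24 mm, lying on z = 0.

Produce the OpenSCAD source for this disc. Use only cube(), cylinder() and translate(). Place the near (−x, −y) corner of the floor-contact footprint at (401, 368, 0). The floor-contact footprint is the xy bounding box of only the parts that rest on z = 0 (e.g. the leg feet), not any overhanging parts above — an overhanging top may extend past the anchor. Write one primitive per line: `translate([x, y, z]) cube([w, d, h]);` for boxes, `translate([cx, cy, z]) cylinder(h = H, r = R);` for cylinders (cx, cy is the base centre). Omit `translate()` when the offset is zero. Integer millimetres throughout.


translate([623, 590, 0]) cylinder(h = 24, r = 222);


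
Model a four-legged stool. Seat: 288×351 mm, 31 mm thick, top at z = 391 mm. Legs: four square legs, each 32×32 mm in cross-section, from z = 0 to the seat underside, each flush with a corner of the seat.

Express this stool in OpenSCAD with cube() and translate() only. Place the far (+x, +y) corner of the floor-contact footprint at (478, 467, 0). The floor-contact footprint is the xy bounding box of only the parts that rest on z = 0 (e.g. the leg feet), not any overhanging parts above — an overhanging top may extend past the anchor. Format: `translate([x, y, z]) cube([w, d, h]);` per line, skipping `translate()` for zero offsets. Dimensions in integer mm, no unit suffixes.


translate([190, 116, 360]) cube([288, 351, 31]);
translate([190, 116, 0]) cube([32, 32, 360]);
translate([446, 116, 0]) cube([32, 32, 360]);
translate([190, 435, 0]) cube([32, 32, 360]);
translate([446, 435, 0]) cube([32, 32, 360]);


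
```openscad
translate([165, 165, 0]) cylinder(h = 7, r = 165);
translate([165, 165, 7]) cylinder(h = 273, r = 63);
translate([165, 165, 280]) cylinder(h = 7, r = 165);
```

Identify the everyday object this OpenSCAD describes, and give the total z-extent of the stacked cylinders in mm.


A spool. The overall height is 287 mm.

Three coaxial cylinders, large–small–large — a spool. Two 7 mm flanges and a 273 mm core give 7 + 273 + 7 = 287 mm.


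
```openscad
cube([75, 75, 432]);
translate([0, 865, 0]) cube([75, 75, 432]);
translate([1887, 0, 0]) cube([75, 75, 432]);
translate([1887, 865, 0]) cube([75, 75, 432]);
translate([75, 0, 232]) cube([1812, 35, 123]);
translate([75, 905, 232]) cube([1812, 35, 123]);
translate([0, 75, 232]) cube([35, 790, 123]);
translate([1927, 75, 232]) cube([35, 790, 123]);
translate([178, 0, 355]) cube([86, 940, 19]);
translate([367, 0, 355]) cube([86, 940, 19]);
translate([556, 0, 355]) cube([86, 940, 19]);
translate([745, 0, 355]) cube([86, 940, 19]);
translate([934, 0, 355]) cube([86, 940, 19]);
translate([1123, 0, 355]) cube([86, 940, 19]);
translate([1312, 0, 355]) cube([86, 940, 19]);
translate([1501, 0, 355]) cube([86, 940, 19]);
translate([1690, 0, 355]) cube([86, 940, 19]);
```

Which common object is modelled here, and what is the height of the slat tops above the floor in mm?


A bed frame. The slat-top height is 374 mm.

Four posts, four rails, and a row of slats — a bed frame. Slats sit on the rails at z = 232 + 123 = 355; with slat thickness 19, the top is 374 mm.


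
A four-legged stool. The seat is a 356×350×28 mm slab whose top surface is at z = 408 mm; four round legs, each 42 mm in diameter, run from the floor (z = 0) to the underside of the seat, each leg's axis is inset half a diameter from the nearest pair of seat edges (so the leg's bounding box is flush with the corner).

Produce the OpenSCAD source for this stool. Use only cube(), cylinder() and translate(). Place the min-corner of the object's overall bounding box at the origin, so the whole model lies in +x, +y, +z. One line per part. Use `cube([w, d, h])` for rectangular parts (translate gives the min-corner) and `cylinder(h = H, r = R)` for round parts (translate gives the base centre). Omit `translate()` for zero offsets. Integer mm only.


translate([0, 0, 380]) cube([356, 350, 28]);
translate([21, 21, 0]) cylinder(h = 380, r = 21);
translate([335, 21, 0]) cylinder(h = 380, r = 21);
translate([21, 329, 0]) cylinder(h = 380, r = 21);
translate([335, 329, 0]) cylinder(h = 380, r = 21);


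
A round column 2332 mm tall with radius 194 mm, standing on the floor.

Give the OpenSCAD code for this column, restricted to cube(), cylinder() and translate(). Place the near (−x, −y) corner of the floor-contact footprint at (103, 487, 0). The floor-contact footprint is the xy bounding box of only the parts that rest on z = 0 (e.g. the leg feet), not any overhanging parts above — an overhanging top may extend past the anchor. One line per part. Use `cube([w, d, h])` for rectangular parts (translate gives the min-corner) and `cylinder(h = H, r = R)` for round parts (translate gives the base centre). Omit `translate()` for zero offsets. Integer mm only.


translate([297, 681, 0]) cylinder(h = 2332, r = 194);


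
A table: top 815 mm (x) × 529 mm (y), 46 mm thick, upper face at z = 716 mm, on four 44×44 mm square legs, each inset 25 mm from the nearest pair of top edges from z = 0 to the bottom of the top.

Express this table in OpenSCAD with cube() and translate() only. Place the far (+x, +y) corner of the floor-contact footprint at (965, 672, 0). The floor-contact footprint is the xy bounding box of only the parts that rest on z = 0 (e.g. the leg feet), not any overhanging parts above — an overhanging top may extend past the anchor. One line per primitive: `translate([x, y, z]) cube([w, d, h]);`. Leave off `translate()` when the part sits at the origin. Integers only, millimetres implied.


translate([175, 168, 670]) cube([815, 529, 46]);
translate([200, 193, 0]) cube([44, 44, 670]);
translate([921, 193, 0]) cube([44, 44, 670]);
translate([200, 628, 0]) cube([44, 44, 670]);
translate([921, 628, 0]) cube([44, 44, 670]);


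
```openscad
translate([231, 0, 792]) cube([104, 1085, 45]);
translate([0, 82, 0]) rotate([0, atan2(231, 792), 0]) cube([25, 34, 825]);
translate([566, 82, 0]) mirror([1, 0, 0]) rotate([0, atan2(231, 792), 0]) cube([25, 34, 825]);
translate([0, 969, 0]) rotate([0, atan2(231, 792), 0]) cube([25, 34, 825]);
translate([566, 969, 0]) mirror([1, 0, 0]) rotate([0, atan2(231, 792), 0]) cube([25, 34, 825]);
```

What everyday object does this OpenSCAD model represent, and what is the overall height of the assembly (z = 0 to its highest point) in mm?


A sawhorse. The overall height is 837 mm.

A beam across two mirrored pairs of raked legs — a sawhorse. The beam's underside is at z = 792 (matching the legs' vertical rise in atan2(231, 792)) and the beam is 45 mm tall, so its top is at 792 + 45 = 837 mm. The raked legs top out at the beam's underside, so that is the highest point.


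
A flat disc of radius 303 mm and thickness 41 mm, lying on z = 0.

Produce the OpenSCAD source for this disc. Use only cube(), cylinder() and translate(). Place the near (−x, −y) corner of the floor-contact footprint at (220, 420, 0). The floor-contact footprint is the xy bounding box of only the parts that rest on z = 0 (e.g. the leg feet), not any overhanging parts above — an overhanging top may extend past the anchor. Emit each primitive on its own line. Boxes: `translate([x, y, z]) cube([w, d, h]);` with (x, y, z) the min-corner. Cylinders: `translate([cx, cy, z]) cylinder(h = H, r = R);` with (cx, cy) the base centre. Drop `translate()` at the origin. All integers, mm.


translate([523, 723, 0]) cylinder(h = 41, r = 303);


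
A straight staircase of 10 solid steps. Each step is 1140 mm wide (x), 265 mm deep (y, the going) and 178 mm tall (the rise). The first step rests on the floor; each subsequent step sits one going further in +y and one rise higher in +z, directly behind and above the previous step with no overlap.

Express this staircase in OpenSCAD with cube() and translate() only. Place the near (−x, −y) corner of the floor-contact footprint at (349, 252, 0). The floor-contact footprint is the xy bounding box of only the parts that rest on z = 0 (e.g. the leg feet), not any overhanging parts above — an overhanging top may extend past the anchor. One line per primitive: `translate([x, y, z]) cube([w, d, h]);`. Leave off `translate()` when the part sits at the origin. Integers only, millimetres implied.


translate([349, 252, 0]) cube([1140, 265, 178]);
translate([349, 517, 178]) cube([1140, 265, 178]);
translate([349, 782, 356]) cube([1140, 265, 178]);
translate([349, 1047, 534]) cube([1140, 265, 178]);
translate([349, 1312, 712]) cube([1140, 265, 178]);
translate([349, 1577, 890]) cube([1140, 265, 178]);
translate([349, 1842, 1068]) cube([1140, 265, 178]);
translate([349, 2107, 1246]) cube([1140, 265, 178]);
translate([349, 2372, 1424]) cube([1140, 265, 178]);
translate([349, 2637, 1602]) cube([1140, 265, 178]);


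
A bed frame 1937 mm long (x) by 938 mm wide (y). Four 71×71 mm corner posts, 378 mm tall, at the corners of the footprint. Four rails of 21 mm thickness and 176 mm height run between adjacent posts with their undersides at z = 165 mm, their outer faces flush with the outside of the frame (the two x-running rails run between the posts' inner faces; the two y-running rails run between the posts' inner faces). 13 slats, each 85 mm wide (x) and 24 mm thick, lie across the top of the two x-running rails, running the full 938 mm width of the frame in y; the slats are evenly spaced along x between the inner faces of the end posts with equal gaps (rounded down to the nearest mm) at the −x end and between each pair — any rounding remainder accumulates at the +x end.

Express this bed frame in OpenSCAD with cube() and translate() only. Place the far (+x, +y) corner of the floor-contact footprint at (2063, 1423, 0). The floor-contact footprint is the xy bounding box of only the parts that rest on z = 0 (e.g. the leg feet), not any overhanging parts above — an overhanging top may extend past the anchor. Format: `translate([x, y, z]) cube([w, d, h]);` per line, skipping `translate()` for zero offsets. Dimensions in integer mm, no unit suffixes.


translate([126, 485, 0]) cube([71, 71, 378]);
translate([126, 1352, 0]) cube([71, 71, 378]);
translate([1992, 485, 0]) cube([71, 71, 378]);
translate([1992, 1352, 0]) cube([71, 71, 378]);
translate([197, 485, 165]) cube([1795, 21, 176]);
translate([197, 1402, 165]) cube([1795, 21, 176]);
translate([126, 556, 165]) cube([21, 796, 176]);
translate([2042, 556, 165]) cube([21, 796, 176]);
translate([246, 485, 341]) cube([85, 938, 24]);
translate([380, 485, 341]) cube([85, 938, 24]);
translate([514, 485, 341]) cube([85, 938, 24]);
translate([648, 485, 341]) cube([85, 938, 24]);
translate([782, 485, 341]) cube([85, 938, 24]);
translate([916, 485, 341]) cube([85, 938, 24]);
translate([1050, 485, 341]) cube([85, 938, 24]);
translate([1184, 485, 341]) cube([85, 938, 24]);
translate([1318, 485, 341]) cube([85, 938, 24]);
translate([1452, 485, 341]) cube([85, 938, 24]);
translate([1586, 485, 341]) cube([85, 938, 24]);
translate([1720, 485, 341]) cube([85, 938, 24]);
translate([1854, 485, 341]) cube([85, 938, 24]);


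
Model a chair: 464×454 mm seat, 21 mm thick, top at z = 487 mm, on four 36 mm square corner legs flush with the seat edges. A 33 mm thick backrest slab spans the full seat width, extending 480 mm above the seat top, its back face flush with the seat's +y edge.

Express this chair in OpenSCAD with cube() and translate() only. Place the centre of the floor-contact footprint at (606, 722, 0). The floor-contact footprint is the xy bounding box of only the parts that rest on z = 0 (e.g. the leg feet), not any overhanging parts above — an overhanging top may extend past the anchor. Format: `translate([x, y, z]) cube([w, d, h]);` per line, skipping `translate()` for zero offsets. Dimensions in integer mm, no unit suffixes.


// leg_h = 487 - 21 = 466
translate([374, 495, 466]) cube([464, 454, 21]);
translate([374, 495, 0]) cube([36, 36, 466]);
translate([802, 495, 0]) cube([36, 36, 466]);
translate([374, 913, 0]) cube([36, 36, 466]);
translate([802, 913, 0]) cube([36, 36, 466]);
translate([374, 916, 487]) cube([464, 33, 480]);


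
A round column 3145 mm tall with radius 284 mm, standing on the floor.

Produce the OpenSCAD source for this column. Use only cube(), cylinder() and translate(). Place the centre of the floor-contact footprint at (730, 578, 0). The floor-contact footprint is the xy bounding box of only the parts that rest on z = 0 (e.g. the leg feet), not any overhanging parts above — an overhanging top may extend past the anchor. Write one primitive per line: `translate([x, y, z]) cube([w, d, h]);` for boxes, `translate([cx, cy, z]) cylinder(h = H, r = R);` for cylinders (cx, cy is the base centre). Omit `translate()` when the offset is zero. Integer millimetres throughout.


translate([730, 578, 0]) cylinder(h = 3145, r = 284);


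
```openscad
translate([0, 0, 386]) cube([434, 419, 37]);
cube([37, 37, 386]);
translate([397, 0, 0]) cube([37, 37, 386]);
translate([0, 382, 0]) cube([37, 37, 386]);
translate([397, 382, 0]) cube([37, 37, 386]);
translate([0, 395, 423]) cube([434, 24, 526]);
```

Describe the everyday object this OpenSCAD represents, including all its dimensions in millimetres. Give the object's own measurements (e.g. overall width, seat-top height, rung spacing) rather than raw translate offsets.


A chair. The seat is a 434×419×37 mm slab with its top at z = 423 mm, on four 37×37 mm corner legs (flush with the seat edges, standing on z = 0). A flat backrest 24 mm thick, 526 mm tall, spans the full seat width and rises from the seat top along its +y edge, rear face flush with the rear of the seat.


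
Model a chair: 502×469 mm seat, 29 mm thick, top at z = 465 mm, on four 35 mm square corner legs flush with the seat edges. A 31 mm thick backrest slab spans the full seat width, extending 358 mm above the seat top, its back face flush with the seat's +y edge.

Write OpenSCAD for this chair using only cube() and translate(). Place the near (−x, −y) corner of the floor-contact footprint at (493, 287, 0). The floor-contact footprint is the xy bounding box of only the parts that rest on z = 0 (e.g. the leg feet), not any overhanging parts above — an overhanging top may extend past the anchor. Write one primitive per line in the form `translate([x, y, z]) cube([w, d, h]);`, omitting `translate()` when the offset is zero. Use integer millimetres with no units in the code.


// leg_h = 465 - 29 = 436
translate([493, 287, 436]) cube([502, 469, 29]);
translate([493, 287, 0]) cube([35, 35, 436]);
translate([960, 287, 0]) cube([35, 35, 436]);
translate([493, 721, 0]) cube([35, 35, 436]);
translate([960, 721, 0]) cube([35, 35, 436]);
translate([493, 725, 465]) cube([502, 31, 358]);


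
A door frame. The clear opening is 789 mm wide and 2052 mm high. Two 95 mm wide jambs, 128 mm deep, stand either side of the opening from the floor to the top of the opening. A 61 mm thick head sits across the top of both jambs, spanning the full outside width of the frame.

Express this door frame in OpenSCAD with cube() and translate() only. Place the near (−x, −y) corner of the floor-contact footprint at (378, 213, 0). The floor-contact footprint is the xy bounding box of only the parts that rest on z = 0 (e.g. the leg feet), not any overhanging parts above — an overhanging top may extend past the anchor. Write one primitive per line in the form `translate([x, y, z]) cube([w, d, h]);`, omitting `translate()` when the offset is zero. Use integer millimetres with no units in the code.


translate([378, 213, 0]) cube([95, 128, 2052]);
translate([1262, 213, 0]) cube([95, 128, 2052]);
translate([378, 213, 2052]) cube([979, 128, 61]);


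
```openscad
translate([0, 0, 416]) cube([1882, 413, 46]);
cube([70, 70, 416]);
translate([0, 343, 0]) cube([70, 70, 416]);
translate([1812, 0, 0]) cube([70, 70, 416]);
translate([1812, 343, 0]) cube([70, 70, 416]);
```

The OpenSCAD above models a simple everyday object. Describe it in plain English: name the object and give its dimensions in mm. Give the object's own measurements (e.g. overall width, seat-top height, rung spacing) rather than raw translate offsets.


A bench: a 1882×413 mm seat slab, 46 mm thick, top at z = 462 mm, on four 70×70 mm square legs flush with the seat corners and standing on z = 0.


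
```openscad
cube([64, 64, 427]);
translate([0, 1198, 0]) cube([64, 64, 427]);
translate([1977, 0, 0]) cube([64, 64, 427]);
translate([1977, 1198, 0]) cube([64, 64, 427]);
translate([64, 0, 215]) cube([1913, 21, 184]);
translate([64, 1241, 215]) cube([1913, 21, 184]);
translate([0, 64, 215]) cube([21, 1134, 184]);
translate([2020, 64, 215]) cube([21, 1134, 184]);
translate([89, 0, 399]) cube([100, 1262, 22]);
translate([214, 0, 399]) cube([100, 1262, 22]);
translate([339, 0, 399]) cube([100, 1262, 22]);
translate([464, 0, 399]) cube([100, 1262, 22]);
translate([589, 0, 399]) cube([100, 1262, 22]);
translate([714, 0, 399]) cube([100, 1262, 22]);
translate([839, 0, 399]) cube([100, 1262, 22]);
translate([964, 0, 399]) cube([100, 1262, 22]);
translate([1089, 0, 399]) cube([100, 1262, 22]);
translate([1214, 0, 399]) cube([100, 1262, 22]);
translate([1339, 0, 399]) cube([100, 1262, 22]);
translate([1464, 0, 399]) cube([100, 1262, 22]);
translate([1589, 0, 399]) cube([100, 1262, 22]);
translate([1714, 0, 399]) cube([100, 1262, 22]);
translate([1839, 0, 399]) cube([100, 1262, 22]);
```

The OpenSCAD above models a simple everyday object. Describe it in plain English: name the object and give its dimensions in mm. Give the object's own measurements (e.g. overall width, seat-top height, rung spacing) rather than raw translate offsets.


A bed frame 2041 mm long (x) by 1262 mm wide (y). Four 64×64 mm corner posts, 427 mm tall, at the corners of the footprint. Four rails of 21 mm thickness and 184 mm height run between adjacent posts with their undersides at z = 215 mm, their outer faces flush with the outside of the frame (the two x-running rails run between the posts' inner faces; the two y-running rails run between the posts' inner faces). 15 slats, each 100 mm wide (x) and 22 mm thick, lie across the top of the two x-running rails, running the full 1262 mm width of the frame in y; along x they sit between the end posts with a 25 mm gap after the −x posts and between neighbouring slats, leaving 38 mm before the +x posts.


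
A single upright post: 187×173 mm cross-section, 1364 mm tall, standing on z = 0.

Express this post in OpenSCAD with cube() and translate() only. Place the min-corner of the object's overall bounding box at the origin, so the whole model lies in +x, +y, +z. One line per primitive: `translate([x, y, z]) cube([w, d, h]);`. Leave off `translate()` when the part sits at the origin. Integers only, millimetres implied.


cube([187, 173, 1364]);


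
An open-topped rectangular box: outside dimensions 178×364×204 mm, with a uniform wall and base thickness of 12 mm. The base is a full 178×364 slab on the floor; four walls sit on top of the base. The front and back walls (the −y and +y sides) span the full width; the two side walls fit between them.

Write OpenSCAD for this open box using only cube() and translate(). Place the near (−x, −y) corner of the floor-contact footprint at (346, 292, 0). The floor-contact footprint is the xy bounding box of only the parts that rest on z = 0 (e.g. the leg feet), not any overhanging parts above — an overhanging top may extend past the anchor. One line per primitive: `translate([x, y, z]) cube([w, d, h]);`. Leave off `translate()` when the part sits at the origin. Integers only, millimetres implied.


translate([346, 292, 0]) cube([178, 364, 12]);
translate([346, 292, 12]) cube([178, 12, 192]);
translate([346, 644, 12]) cube([178, 12, 192]);
translate([346, 304, 12]) cube([12, 340, 192]);
translate([512, 304, 12]) cube([12, 340, 192]);


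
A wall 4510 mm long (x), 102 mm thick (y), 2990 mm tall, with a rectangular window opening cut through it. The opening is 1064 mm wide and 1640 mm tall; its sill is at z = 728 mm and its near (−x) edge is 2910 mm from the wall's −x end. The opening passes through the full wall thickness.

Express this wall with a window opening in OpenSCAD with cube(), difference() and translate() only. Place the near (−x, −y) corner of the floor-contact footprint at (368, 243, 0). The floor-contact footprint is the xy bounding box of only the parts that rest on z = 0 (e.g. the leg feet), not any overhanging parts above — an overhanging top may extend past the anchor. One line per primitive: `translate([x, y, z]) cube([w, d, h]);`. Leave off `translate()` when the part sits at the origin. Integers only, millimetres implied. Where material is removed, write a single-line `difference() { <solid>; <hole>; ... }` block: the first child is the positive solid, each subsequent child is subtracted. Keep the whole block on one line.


difference() { translate([368, 243, 0]) cube([4510, 102, 2990]); translate([3278, 243, 728]) cube([1064, 102, 1640]); }


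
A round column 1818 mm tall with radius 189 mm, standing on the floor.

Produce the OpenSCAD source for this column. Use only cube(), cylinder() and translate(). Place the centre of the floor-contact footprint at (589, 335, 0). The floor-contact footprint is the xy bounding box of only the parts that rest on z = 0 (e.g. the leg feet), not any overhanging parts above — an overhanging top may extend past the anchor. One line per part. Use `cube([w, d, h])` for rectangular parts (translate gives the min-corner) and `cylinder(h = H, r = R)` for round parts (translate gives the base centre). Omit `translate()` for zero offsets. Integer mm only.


translate([589, 335, 0]) cylinder(h = 1818, r = 189);


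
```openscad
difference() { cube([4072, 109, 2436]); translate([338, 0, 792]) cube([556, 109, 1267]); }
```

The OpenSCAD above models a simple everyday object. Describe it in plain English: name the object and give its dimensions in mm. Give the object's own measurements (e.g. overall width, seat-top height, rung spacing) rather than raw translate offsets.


A wall 4072 mm long (x), 109 mm thick (y), 2436 mm tall, with a rectangular window opening cut through it. The opening is 556 mm wide and 1267 mm tall; its sill is at z = 792 mm and its near (−x) edge is 338 mm from the wall's −x end. The opening passes through the full wall thickness.


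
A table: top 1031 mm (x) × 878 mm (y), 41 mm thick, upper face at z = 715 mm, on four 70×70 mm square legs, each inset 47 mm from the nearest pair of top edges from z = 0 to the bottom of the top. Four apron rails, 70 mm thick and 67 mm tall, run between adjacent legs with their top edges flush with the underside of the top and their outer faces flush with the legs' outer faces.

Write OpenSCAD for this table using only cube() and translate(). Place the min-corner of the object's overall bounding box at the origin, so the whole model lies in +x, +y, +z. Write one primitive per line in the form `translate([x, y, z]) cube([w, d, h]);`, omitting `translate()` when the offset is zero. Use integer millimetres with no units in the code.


translate([0, 0, 674]) cube([1031, 878, 41]);
translate([47, 47, 0]) cube([70, 70, 674]);
translate([914, 47, 0]) cube([70, 70, 674]);
translate([47, 761, 0]) cube([70, 70, 674]);
translate([914, 761, 0]) cube([70, 70, 674]);
translate([117, 47, 607]) cube([797, 70, 67]);
translate([117, 761, 607]) cube([797, 70, 67]);
translate([47, 117, 607]) cube([70, 644, 67]);
translate([914, 117, 607]) cube([70, 644, 67]);


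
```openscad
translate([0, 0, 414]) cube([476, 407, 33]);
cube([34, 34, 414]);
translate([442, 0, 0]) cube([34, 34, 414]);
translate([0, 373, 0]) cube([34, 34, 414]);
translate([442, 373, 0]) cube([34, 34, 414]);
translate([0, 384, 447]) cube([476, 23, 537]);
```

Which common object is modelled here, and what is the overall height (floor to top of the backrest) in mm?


A chair. The overall height is 984 mm.

A slab on four corner posts with a tall panel at the back — a chair. The seat slab sits at z = 414 with thickness 33, and the 537 mm backrest starts at the seat top, so the overall height is 414 + 33 + 537 = 984 mm.


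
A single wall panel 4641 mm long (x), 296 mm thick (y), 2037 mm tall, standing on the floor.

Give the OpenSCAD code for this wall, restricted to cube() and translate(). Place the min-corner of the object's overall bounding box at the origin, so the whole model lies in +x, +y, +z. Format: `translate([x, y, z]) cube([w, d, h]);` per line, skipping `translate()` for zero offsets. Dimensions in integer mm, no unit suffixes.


cube([4641, 296, 2037]);


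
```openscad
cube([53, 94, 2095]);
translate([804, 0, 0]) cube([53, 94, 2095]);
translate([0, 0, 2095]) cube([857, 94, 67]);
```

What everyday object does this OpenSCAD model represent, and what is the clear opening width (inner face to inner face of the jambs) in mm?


A door frame. The clear opening width is 751 mm.

Two 2095 mm tall posts with a header on top — a door frame. The left jamb is 53 mm wide at x = 0; the right jamb starts at x = 804. The clear opening is 804 − 53 = 751 mm.


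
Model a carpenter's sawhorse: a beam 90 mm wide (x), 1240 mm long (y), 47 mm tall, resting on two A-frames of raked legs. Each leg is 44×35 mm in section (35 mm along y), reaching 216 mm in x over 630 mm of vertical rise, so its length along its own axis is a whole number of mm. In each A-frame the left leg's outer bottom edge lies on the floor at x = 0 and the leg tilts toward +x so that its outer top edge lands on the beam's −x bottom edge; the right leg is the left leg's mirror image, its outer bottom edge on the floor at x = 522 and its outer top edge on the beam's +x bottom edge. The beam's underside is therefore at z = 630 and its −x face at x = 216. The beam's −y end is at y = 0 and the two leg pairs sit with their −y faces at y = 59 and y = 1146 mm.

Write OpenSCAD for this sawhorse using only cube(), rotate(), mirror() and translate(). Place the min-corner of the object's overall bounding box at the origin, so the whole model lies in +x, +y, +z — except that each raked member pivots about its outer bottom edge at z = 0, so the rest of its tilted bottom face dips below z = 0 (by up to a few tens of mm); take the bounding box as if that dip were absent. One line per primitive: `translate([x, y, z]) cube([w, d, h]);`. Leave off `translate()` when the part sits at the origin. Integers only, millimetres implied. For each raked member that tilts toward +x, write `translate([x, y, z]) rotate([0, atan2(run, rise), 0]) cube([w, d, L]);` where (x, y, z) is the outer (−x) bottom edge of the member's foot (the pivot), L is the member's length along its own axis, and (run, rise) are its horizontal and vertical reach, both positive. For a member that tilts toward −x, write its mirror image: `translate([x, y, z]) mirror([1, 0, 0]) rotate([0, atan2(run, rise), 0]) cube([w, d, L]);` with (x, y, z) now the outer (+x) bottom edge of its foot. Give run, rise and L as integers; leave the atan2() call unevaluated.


translate([216, 0, 630]) cube([90, 1240, 47]);
translate([0, 59, 0]) rotate([0, atan2(216, 630), 0]) cube([44, 35, 666]);
translate([522, 59, 0]) mirror([1, 0, 0]) rotate([0, atan2(216, 630), 0]) cube([44, 35, 666]);
translate([0, 1146, 0]) rotate([0, atan2(216, 630), 0]) cube([44, 35, 666]);
translate([522, 1146, 0]) mirror([1, 0, 0]) rotate([0, atan2(216, 630), 0]) cube([44, 35, 666]);
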